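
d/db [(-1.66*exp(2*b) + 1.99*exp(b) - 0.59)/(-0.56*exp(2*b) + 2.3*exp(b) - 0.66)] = (-2.7036*exp(2*b) + 1.5304*exp(b) + 0.0435999999999996)*exp(b)/(0.3136*exp(4*b) - 2.576*exp(3*b) + 6.0292*exp(2*b) - 3.036*exp(b) + 0.4356)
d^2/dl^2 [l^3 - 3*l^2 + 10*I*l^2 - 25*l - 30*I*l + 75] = 6*l - 6 + 20*I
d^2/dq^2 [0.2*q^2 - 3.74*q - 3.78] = 0.400000000000000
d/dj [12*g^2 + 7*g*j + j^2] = 7*g + 2*j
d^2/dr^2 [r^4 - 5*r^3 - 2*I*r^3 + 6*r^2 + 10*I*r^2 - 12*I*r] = 12*r^2 + r*(-30 - 12*I) + 12 + 20*I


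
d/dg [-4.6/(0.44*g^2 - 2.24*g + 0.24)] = (4.048*g - 10.304)/(0.44*g^2 - 2.24*g + 0.24)^2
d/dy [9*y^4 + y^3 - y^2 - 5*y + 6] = 36*y^3 + 3*y^2 - 2*y - 5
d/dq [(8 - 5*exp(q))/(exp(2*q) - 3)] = (5*exp(2*q) - 16*exp(q) + 15)*exp(q)/(exp(4*q) - 6*exp(2*q) + 9)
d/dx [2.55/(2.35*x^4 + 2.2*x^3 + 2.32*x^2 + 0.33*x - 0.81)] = (-23.97*x^3 - 16.83*x^2 - 11.832*x - 0.8415)/(2.35*x^4 + 2.2*x^3 + 2.32*x^2 + 0.33*x - 0.81)^2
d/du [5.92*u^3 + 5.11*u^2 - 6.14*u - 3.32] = 17.76*u^2 + 10.22*u - 6.14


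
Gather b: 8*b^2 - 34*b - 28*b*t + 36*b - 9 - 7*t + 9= 8*b^2 + b*(2 - 28*t) - 7*t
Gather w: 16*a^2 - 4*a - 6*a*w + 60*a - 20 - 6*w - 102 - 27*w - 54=16*a^2 + 56*a + w*(-6*a - 33) - 176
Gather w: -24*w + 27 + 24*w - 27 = 0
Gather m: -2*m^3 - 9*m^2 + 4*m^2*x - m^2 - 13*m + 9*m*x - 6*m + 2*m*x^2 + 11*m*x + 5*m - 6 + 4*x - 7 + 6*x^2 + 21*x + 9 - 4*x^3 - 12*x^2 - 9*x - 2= -2*m^3 + m^2*(4*x - 10) + m*(2*x^2 + 20*x - 14) - 4*x^3 - 6*x^2 + 16*x - 6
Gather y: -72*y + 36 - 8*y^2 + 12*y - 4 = -8*y^2 - 60*y + 32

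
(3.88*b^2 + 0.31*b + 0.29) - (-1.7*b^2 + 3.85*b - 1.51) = 5.58*b^2 - 3.54*b + 1.8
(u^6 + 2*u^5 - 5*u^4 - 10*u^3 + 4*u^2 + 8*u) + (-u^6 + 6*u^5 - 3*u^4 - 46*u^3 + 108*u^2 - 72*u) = 8*u^5 - 8*u^4 - 56*u^3 + 112*u^2 - 64*u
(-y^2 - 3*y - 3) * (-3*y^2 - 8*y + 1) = 3*y^4 + 17*y^3 + 32*y^2 + 21*y - 3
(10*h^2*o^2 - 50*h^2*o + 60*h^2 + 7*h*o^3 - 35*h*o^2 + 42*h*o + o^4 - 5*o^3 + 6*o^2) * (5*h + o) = 50*h^3*o^2 - 250*h^3*o + 300*h^3 + 45*h^2*o^3 - 225*h^2*o^2 + 270*h^2*o + 12*h*o^4 - 60*h*o^3 + 72*h*o^2 + o^5 - 5*o^4 + 6*o^3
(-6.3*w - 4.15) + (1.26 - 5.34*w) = -11.64*w - 2.89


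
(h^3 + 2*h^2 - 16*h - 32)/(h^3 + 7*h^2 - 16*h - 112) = (h + 2)/(h + 7)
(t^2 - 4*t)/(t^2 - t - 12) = t/(t + 3)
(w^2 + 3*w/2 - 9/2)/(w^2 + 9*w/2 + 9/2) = (2*w - 3)/(2*w + 3)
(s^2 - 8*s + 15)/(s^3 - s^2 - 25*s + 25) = (s - 3)/(s^2 + 4*s - 5)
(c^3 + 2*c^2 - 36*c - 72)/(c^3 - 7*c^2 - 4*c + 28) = (c^2 - 36)/(c^2 - 9*c + 14)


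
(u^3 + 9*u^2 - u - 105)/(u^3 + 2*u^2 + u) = (u^3 + 9*u^2 - u - 105)/(u*(u^2 + 2*u + 1))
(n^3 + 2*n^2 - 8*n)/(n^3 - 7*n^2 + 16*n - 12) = n*(n + 4)/(n^2 - 5*n + 6)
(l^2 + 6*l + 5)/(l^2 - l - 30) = (l + 1)/(l - 6)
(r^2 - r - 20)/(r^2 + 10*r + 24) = (r - 5)/(r + 6)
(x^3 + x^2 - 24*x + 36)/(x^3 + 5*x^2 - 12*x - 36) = (x - 2)/(x + 2)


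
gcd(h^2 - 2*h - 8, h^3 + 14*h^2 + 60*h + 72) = h + 2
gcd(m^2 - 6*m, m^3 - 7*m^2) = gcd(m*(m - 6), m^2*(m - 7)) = m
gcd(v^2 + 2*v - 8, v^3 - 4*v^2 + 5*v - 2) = v - 2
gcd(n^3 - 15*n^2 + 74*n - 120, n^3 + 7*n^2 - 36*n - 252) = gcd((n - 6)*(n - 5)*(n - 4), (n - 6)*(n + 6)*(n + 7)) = n - 6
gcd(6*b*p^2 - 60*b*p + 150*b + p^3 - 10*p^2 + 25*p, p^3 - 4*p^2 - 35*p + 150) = p^2 - 10*p + 25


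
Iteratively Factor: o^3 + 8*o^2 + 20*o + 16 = (o + 2)*(o^2 + 6*o + 8) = (o + 2)^2*(o + 4)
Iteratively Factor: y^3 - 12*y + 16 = (y - 2)*(y^2 + 2*y - 8) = (y - 2)^2*(y + 4)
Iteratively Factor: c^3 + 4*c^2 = (c)*(c^2 + 4*c) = c*(c + 4)*(c)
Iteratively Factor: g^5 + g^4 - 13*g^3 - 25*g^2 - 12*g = (g)*(g^4 + g^3 - 13*g^2 - 25*g - 12) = g*(g + 1)*(g^3 - 13*g - 12) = g*(g - 4)*(g + 1)*(g^2 + 4*g + 3) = g*(g - 4)*(g + 1)*(g + 3)*(g + 1)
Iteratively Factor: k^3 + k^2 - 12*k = (k)*(k^2 + k - 12) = k*(k + 4)*(k - 3)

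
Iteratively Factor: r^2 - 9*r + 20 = (r - 4)*(r - 5)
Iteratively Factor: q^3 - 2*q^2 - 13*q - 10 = (q + 1)*(q^2 - 3*q - 10) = (q + 1)*(q + 2)*(q - 5)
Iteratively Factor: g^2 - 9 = (g - 3)*(g + 3)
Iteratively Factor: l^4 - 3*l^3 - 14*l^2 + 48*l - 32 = (l + 4)*(l^3 - 7*l^2 + 14*l - 8) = (l - 1)*(l + 4)*(l^2 - 6*l + 8) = (l - 4)*(l - 1)*(l + 4)*(l - 2)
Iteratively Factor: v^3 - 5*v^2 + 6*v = (v)*(v^2 - 5*v + 6) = v*(v - 3)*(v - 2)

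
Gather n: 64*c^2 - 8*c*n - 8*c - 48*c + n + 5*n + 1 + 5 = 64*c^2 - 56*c + n*(6 - 8*c) + 6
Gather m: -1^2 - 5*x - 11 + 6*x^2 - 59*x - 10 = 6*x^2 - 64*x - 22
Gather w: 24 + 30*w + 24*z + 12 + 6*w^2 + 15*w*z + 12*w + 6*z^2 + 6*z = 6*w^2 + w*(15*z + 42) + 6*z^2 + 30*z + 36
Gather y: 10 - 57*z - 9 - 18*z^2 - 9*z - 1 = -18*z^2 - 66*z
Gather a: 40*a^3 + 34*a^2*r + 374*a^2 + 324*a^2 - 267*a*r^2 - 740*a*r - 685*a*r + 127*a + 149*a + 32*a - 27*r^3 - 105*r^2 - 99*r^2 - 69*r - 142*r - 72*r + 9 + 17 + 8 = 40*a^3 + a^2*(34*r + 698) + a*(-267*r^2 - 1425*r + 308) - 27*r^3 - 204*r^2 - 283*r + 34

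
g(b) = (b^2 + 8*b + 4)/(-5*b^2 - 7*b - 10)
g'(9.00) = 0.01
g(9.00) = -0.33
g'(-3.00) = 0.16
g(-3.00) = 0.32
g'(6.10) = 0.02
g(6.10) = -0.38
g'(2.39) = 0.06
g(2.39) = -0.52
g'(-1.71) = 0.06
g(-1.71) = 0.53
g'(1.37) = 0.04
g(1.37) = -0.58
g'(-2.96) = 0.16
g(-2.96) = 0.33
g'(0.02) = -0.50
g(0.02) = -0.41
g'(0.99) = 0.00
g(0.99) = -0.59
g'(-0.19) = -0.70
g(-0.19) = -0.28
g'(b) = (2*b + 8)/(-5*b^2 - 7*b - 10) + (10*b + 7)*(b^2 + 8*b + 4)/(-5*b^2 - 7*b - 10)^2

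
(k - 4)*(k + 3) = k^2 - k - 12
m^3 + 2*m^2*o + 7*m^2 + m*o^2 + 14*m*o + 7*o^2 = (m + 7)*(m + o)^2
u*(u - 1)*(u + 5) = u^3 + 4*u^2 - 5*u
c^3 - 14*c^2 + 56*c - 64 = (c - 8)*(c - 4)*(c - 2)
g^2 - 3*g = g*(g - 3)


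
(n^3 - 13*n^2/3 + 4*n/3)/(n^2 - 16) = n*(3*n - 1)/(3*(n + 4))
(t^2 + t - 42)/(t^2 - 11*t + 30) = (t + 7)/(t - 5)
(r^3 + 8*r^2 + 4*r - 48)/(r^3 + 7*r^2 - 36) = (r + 4)/(r + 3)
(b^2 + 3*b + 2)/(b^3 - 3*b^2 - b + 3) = (b + 2)/(b^2 - 4*b + 3)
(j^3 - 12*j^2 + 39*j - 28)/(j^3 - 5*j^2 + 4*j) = (j - 7)/j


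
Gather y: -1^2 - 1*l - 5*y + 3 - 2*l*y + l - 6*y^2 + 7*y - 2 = -6*y^2 + y*(2 - 2*l)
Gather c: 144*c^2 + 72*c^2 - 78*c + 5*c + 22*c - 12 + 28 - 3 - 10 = 216*c^2 - 51*c + 3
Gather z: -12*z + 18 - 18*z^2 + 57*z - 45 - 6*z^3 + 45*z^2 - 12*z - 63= -6*z^3 + 27*z^2 + 33*z - 90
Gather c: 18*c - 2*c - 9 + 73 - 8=16*c + 56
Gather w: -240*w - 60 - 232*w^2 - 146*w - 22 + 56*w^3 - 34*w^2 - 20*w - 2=56*w^3 - 266*w^2 - 406*w - 84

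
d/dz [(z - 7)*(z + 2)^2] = 3*(z - 4)*(z + 2)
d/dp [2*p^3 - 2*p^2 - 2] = 2*p*(3*p - 2)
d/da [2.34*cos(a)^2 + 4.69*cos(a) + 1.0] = -(4.68*cos(a) + 4.69)*sin(a)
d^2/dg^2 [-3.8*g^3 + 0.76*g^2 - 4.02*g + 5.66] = 1.52 - 22.8*g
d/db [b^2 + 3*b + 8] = 2*b + 3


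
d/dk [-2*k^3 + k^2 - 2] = 2*k*(1 - 3*k)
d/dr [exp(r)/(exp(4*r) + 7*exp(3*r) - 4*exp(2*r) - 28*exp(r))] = (-3*exp(2*r) - 14*exp(r) + 4)*exp(r)/(exp(3*r) + 7*exp(2*r) - 4*exp(r) - 28)^2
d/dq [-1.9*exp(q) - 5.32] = -1.9*exp(q)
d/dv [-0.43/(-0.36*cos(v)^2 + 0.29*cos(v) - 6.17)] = (0.3096*cos(v) - 0.1247)*sin(v)/(0.36*cos(v)^2 - 0.29*cos(v) + 6.17)^2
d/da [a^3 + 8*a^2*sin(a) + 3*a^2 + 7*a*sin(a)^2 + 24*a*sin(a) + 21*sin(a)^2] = 8*a^2*cos(a) + 3*a^2 + 16*a*sin(a) + 7*a*sin(2*a) + 24*a*cos(a) + 6*a + 7*sin(a)^2 + 24*sin(a) + 21*sin(2*a)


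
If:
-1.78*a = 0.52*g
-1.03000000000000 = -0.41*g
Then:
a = -0.73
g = 2.51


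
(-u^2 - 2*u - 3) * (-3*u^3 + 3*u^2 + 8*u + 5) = 3*u^5 + 3*u^4 - 5*u^3 - 30*u^2 - 34*u - 15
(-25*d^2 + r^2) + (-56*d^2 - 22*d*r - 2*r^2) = -81*d^2 - 22*d*r - r^2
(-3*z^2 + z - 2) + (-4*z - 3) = -3*z^2 - 3*z - 5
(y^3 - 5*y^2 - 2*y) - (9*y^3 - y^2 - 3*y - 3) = -8*y^3 - 4*y^2 + y + 3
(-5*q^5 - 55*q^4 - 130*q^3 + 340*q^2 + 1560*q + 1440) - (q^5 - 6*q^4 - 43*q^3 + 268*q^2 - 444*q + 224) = -6*q^5 - 49*q^4 - 87*q^3 + 72*q^2 + 2004*q + 1216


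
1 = 1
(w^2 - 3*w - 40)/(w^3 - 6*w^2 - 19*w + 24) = (w + 5)/(w^2 + 2*w - 3)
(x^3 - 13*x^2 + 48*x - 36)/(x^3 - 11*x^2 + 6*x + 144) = (x^2 - 7*x + 6)/(x^2 - 5*x - 24)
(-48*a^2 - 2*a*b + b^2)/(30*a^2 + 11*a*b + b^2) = (-8*a + b)/(5*a + b)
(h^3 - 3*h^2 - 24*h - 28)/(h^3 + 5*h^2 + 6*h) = (h^2 - 5*h - 14)/(h*(h + 3))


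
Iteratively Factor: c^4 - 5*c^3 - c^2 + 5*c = (c - 5)*(c^3 - c) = (c - 5)*(c + 1)*(c^2 - c) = (c - 5)*(c - 1)*(c + 1)*(c)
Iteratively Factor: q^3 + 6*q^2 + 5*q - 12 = (q + 3)*(q^2 + 3*q - 4) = (q - 1)*(q + 3)*(q + 4)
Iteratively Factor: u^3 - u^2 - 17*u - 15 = (u - 5)*(u^2 + 4*u + 3) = (u - 5)*(u + 3)*(u + 1)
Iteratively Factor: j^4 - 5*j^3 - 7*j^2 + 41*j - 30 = (j - 1)*(j^3 - 4*j^2 - 11*j + 30) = (j - 2)*(j - 1)*(j^2 - 2*j - 15) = (j - 2)*(j - 1)*(j + 3)*(j - 5)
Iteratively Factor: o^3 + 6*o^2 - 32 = (o - 2)*(o^2 + 8*o + 16) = (o - 2)*(o + 4)*(o + 4)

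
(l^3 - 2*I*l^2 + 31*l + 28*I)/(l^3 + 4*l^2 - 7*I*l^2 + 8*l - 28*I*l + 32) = (l^2 - 3*I*l + 28)/(l^2 + l*(4 - 8*I) - 32*I)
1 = 1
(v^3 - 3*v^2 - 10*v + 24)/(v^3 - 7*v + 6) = (v - 4)/(v - 1)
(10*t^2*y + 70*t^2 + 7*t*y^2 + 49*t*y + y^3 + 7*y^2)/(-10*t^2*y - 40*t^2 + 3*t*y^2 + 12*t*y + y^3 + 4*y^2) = (2*t*y + 14*t + y^2 + 7*y)/(-2*t*y - 8*t + y^2 + 4*y)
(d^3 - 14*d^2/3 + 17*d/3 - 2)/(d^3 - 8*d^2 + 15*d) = (3*d^2 - 5*d + 2)/(3*d*(d - 5))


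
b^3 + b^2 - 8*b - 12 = (b - 3)*(b + 2)^2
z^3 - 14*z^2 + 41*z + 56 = (z - 8)*(z - 7)*(z + 1)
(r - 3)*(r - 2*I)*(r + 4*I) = r^3 - 3*r^2 + 2*I*r^2 + 8*r - 6*I*r - 24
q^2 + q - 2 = (q - 1)*(q + 2)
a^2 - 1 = (a - 1)*(a + 1)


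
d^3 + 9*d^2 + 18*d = d*(d + 3)*(d + 6)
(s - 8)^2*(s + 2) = s^3 - 14*s^2 + 32*s + 128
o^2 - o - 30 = (o - 6)*(o + 5)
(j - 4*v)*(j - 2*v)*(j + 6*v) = j^3 - 28*j*v^2 + 48*v^3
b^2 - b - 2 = (b - 2)*(b + 1)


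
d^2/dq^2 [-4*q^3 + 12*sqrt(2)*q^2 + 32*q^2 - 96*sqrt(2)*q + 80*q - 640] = -24*q + 24*sqrt(2) + 64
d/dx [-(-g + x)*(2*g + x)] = -g - 2*x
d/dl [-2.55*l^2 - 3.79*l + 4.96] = -5.1*l - 3.79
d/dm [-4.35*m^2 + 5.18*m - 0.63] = 5.18 - 8.7*m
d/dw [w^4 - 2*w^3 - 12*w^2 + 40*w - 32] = 4*w^3 - 6*w^2 - 24*w + 40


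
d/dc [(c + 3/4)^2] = 2*c + 3/2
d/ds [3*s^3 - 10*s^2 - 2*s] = 9*s^2 - 20*s - 2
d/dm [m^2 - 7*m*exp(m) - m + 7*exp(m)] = -7*m*exp(m) + 2*m - 1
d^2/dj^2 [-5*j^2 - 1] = -10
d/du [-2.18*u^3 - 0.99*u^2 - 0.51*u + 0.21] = -6.54*u^2 - 1.98*u - 0.51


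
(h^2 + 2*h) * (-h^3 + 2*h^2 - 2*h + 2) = -h^5 + 2*h^3 - 2*h^2 + 4*h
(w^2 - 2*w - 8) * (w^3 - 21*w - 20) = w^5 - 2*w^4 - 29*w^3 + 22*w^2 + 208*w + 160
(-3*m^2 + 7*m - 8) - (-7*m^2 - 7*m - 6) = 4*m^2 + 14*m - 2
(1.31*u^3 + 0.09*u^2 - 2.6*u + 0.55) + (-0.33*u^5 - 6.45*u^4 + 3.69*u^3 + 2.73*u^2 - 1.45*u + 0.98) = -0.33*u^5 - 6.45*u^4 + 5.0*u^3 + 2.82*u^2 - 4.05*u + 1.53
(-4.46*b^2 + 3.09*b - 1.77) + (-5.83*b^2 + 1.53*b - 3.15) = -10.29*b^2 + 4.62*b - 4.92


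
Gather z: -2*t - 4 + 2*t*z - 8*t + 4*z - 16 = -10*t + z*(2*t + 4) - 20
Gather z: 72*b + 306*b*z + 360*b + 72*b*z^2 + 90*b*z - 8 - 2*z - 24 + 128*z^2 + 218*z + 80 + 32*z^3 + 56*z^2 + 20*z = 432*b + 32*z^3 + z^2*(72*b + 184) + z*(396*b + 236) + 48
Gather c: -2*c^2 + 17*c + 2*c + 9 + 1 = -2*c^2 + 19*c + 10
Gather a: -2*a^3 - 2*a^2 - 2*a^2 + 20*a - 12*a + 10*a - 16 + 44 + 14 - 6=-2*a^3 - 4*a^2 + 18*a + 36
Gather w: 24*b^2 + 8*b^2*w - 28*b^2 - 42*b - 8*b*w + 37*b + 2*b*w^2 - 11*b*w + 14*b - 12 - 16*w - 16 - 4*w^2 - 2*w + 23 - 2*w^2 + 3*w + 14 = -4*b^2 + 9*b + w^2*(2*b - 6) + w*(8*b^2 - 19*b - 15) + 9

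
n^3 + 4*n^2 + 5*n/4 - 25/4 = (n - 1)*(n + 5/2)^2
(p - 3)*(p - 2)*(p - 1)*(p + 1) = p^4 - 5*p^3 + 5*p^2 + 5*p - 6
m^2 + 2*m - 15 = (m - 3)*(m + 5)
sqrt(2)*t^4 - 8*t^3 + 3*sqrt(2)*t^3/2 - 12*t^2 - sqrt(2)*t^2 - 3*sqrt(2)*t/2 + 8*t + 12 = (t - 1)*(t + 3/2)*(t - 4*sqrt(2))*(sqrt(2)*t + sqrt(2))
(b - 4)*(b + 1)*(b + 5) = b^3 + 2*b^2 - 19*b - 20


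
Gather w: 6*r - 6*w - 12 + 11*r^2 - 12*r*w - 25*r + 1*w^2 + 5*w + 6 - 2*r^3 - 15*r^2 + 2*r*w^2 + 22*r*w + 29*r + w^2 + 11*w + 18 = -2*r^3 - 4*r^2 + 10*r + w^2*(2*r + 2) + w*(10*r + 10) + 12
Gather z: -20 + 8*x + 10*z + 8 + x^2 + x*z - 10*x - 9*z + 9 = x^2 - 2*x + z*(x + 1) - 3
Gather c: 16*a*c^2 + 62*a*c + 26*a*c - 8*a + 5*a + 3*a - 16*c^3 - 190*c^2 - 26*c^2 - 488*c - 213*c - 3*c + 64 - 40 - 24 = -16*c^3 + c^2*(16*a - 216) + c*(88*a - 704)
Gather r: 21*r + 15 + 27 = 21*r + 42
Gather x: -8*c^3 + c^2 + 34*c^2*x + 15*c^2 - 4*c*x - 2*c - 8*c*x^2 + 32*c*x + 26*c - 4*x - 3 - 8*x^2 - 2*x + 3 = -8*c^3 + 16*c^2 + 24*c + x^2*(-8*c - 8) + x*(34*c^2 + 28*c - 6)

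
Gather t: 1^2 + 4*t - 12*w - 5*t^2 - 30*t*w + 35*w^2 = -5*t^2 + t*(4 - 30*w) + 35*w^2 - 12*w + 1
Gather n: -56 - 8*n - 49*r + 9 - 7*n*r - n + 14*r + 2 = n*(-7*r - 9) - 35*r - 45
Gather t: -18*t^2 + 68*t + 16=-18*t^2 + 68*t + 16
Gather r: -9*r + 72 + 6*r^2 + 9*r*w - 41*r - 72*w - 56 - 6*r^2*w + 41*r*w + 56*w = r^2*(6 - 6*w) + r*(50*w - 50) - 16*w + 16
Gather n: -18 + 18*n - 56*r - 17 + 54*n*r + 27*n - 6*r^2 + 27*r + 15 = n*(54*r + 45) - 6*r^2 - 29*r - 20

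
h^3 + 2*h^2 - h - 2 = (h - 1)*(h + 1)*(h + 2)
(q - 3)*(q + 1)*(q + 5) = q^3 + 3*q^2 - 13*q - 15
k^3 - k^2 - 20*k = k*(k - 5)*(k + 4)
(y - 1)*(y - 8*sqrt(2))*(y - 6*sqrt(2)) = y^3 - 14*sqrt(2)*y^2 - y^2 + 14*sqrt(2)*y + 96*y - 96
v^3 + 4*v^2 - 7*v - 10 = (v - 2)*(v + 1)*(v + 5)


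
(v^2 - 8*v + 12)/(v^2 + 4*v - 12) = (v - 6)/(v + 6)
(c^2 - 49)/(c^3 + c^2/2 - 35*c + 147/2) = 2*(c - 7)/(2*c^2 - 13*c + 21)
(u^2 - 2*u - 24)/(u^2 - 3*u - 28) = (u - 6)/(u - 7)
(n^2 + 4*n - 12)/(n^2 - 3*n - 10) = (-n^2 - 4*n + 12)/(-n^2 + 3*n + 10)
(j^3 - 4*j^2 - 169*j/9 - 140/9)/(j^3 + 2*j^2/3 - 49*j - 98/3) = (9*j^2 + 27*j + 20)/(3*(3*j^2 + 23*j + 14))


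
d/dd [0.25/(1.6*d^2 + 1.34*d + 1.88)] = (-0.8*d - 0.335)/(1.6*d^2 + 1.34*d + 1.88)^2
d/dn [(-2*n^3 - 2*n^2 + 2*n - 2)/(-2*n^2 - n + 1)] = 4*n*(n^3 + n^2 - 3)/(4*n^4 + 4*n^3 - 3*n^2 - 2*n + 1)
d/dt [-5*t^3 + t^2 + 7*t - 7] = -15*t^2 + 2*t + 7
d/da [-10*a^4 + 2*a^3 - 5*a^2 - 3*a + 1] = -40*a^3 + 6*a^2 - 10*a - 3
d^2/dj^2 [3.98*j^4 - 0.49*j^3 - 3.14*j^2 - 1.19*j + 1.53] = 47.76*j^2 - 2.94*j - 6.28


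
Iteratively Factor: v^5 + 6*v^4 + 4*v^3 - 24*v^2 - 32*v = (v + 4)*(v^4 + 2*v^3 - 4*v^2 - 8*v) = (v + 2)*(v + 4)*(v^3 - 4*v) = (v - 2)*(v + 2)*(v + 4)*(v^2 + 2*v) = (v - 2)*(v + 2)^2*(v + 4)*(v)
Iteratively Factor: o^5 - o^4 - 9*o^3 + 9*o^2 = (o)*(o^4 - o^3 - 9*o^2 + 9*o) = o*(o - 3)*(o^3 + 2*o^2 - 3*o) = o*(o - 3)*(o - 1)*(o^2 + 3*o) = o^2*(o - 3)*(o - 1)*(o + 3)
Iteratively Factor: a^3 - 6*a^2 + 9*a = (a - 3)*(a^2 - 3*a) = a*(a - 3)*(a - 3)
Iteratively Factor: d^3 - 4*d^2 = (d - 4)*(d^2) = d*(d - 4)*(d)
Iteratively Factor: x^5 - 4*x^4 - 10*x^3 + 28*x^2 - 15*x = (x - 5)*(x^4 + x^3 - 5*x^2 + 3*x) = (x - 5)*(x + 3)*(x^3 - 2*x^2 + x) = (x - 5)*(x - 1)*(x + 3)*(x^2 - x) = x*(x - 5)*(x - 1)*(x + 3)*(x - 1)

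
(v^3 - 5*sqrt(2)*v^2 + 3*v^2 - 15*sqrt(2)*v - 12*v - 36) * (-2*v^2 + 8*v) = -2*v^5 + 2*v^4 + 10*sqrt(2)*v^4 - 10*sqrt(2)*v^3 + 48*v^3 - 120*sqrt(2)*v^2 - 24*v^2 - 288*v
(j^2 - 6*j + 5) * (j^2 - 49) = j^4 - 6*j^3 - 44*j^2 + 294*j - 245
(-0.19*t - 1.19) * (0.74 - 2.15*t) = 0.4085*t^2 + 2.4179*t - 0.8806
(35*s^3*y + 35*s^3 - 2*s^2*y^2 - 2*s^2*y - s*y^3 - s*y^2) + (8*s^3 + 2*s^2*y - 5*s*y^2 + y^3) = 35*s^3*y + 43*s^3 - 2*s^2*y^2 - s*y^3 - 6*s*y^2 + y^3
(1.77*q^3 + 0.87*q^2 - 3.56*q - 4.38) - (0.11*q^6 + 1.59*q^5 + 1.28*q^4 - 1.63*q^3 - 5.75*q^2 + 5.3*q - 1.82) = -0.11*q^6 - 1.59*q^5 - 1.28*q^4 + 3.4*q^3 + 6.62*q^2 - 8.86*q - 2.56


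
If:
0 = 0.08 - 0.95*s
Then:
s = 0.08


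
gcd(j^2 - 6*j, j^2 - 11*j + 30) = j - 6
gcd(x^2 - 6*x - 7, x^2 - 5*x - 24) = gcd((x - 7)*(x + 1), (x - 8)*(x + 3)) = 1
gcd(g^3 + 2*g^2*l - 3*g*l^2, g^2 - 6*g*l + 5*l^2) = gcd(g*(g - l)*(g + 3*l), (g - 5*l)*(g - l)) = g - l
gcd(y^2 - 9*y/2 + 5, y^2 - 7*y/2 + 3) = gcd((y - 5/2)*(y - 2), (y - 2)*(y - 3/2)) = y - 2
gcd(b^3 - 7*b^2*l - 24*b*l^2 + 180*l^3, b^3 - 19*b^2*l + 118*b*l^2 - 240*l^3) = b - 6*l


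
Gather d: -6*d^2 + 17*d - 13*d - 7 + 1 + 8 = -6*d^2 + 4*d + 2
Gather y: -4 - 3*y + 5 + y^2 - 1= y^2 - 3*y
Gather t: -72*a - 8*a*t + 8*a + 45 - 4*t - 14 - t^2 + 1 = -64*a - t^2 + t*(-8*a - 4) + 32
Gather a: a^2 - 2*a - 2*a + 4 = a^2 - 4*a + 4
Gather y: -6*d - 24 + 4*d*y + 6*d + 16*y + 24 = y*(4*d + 16)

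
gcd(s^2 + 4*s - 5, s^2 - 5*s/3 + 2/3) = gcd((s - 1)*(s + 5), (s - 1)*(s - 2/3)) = s - 1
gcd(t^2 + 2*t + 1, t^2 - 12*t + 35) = 1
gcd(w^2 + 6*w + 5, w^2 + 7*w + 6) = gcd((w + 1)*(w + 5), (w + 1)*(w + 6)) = w + 1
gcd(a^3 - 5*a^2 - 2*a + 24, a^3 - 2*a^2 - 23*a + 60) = a^2 - 7*a + 12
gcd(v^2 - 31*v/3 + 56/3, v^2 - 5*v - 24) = v - 8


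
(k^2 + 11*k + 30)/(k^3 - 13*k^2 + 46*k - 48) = (k^2 + 11*k + 30)/(k^3 - 13*k^2 + 46*k - 48)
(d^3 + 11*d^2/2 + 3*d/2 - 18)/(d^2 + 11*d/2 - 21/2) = (d^2 + 7*d + 12)/(d + 7)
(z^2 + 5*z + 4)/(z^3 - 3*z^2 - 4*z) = (z + 4)/(z*(z - 4))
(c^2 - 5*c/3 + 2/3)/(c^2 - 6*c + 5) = (c - 2/3)/(c - 5)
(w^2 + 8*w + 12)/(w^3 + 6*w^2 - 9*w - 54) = (w + 2)/(w^2 - 9)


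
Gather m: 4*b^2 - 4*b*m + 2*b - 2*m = 4*b^2 + 2*b + m*(-4*b - 2)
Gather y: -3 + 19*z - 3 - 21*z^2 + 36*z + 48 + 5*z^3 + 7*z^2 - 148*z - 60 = 5*z^3 - 14*z^2 - 93*z - 18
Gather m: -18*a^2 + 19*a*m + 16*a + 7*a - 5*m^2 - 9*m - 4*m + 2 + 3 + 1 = -18*a^2 + 23*a - 5*m^2 + m*(19*a - 13) + 6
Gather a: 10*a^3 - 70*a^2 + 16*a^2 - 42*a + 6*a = 10*a^3 - 54*a^2 - 36*a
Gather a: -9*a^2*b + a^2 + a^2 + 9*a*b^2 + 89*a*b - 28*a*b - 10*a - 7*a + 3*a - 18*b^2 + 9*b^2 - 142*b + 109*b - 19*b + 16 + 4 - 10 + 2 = a^2*(2 - 9*b) + a*(9*b^2 + 61*b - 14) - 9*b^2 - 52*b + 12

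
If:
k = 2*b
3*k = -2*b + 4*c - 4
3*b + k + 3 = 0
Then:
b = -3/5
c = -1/5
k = -6/5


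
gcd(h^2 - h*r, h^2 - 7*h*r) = h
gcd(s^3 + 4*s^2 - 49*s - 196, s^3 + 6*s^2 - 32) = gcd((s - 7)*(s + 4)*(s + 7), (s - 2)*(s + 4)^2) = s + 4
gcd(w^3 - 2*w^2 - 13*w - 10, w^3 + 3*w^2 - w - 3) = w + 1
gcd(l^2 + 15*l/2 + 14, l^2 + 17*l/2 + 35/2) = l + 7/2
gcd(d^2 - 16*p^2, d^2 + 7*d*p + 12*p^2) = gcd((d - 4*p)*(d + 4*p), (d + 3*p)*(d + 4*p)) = d + 4*p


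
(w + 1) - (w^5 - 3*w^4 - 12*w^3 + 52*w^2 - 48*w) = -w^5 + 3*w^4 + 12*w^3 - 52*w^2 + 49*w + 1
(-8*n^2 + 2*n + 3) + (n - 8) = -8*n^2 + 3*n - 5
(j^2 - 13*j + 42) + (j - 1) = j^2 - 12*j + 41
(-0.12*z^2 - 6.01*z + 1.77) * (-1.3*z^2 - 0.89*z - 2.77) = 0.156*z^4 + 7.9198*z^3 + 3.3803*z^2 + 15.0724*z - 4.9029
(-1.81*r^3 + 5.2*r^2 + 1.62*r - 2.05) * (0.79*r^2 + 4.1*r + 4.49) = -1.4299*r^5 - 3.313*r^4 + 14.4729*r^3 + 28.3705*r^2 - 1.1312*r - 9.2045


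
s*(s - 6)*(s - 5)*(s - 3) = s^4 - 14*s^3 + 63*s^2 - 90*s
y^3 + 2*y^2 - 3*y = y*(y - 1)*(y + 3)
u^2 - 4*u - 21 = (u - 7)*(u + 3)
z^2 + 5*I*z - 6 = (z + 2*I)*(z + 3*I)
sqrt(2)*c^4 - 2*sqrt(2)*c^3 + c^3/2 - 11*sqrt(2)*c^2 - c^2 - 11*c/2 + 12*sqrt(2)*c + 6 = (c - 4)*(c - 1)*(c + 3)*(sqrt(2)*c + 1/2)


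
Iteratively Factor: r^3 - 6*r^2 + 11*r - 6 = (r - 1)*(r^2 - 5*r + 6) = (r - 3)*(r - 1)*(r - 2)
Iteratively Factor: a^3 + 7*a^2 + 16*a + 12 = (a + 2)*(a^2 + 5*a + 6) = (a + 2)^2*(a + 3)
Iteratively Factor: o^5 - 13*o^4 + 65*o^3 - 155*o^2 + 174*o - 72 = (o - 4)*(o^4 - 9*o^3 + 29*o^2 - 39*o + 18) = (o - 4)*(o - 3)*(o^3 - 6*o^2 + 11*o - 6) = (o - 4)*(o - 3)*(o - 1)*(o^2 - 5*o + 6) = (o - 4)*(o - 3)*(o - 2)*(o - 1)*(o - 3)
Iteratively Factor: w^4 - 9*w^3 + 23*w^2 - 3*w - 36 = (w - 3)*(w^3 - 6*w^2 + 5*w + 12) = (w - 3)^2*(w^2 - 3*w - 4) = (w - 3)^2*(w + 1)*(w - 4)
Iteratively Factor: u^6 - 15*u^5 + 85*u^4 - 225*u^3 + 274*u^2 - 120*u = (u)*(u^5 - 15*u^4 + 85*u^3 - 225*u^2 + 274*u - 120) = u*(u - 5)*(u^4 - 10*u^3 + 35*u^2 - 50*u + 24) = u*(u - 5)*(u - 1)*(u^3 - 9*u^2 + 26*u - 24) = u*(u - 5)*(u - 4)*(u - 1)*(u^2 - 5*u + 6) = u*(u - 5)*(u - 4)*(u - 3)*(u - 1)*(u - 2)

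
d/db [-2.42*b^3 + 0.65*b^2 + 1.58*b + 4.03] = -7.26*b^2 + 1.3*b + 1.58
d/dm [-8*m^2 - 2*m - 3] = -16*m - 2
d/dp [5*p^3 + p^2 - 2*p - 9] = 15*p^2 + 2*p - 2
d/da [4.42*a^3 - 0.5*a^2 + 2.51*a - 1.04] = 13.26*a^2 - 1.0*a + 2.51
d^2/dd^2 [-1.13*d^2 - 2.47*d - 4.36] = -2.26000000000000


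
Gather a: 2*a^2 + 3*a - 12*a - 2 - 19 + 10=2*a^2 - 9*a - 11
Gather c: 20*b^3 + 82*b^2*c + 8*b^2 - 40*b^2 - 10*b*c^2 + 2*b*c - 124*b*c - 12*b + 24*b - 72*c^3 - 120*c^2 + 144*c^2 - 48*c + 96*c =20*b^3 - 32*b^2 + 12*b - 72*c^3 + c^2*(24 - 10*b) + c*(82*b^2 - 122*b + 48)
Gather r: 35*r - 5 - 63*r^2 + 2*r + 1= -63*r^2 + 37*r - 4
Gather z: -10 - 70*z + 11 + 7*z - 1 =-63*z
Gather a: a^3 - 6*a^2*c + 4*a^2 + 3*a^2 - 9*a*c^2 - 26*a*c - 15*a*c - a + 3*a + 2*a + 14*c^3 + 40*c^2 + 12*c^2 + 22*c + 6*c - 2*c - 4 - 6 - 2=a^3 + a^2*(7 - 6*c) + a*(-9*c^2 - 41*c + 4) + 14*c^3 + 52*c^2 + 26*c - 12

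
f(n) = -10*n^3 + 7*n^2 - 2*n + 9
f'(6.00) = -998.00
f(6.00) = -1911.00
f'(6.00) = -998.00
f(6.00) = -1911.00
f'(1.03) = -19.41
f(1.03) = 3.44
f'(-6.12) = -1211.31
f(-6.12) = 2575.63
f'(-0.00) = -2.00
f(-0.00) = 9.00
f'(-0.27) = -7.97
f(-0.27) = 10.25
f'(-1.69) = -111.34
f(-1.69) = 80.64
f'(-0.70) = -26.50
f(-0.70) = 17.26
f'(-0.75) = -29.38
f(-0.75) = 18.66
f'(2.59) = -166.98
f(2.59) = -122.96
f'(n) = -30*n^2 + 14*n - 2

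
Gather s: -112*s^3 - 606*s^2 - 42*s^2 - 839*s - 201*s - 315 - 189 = -112*s^3 - 648*s^2 - 1040*s - 504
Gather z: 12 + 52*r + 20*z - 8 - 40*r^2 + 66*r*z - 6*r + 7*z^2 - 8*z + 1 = -40*r^2 + 46*r + 7*z^2 + z*(66*r + 12) + 5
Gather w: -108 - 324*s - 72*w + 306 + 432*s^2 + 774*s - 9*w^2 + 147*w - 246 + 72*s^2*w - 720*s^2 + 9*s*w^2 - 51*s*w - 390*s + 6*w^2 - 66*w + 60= -288*s^2 + 60*s + w^2*(9*s - 3) + w*(72*s^2 - 51*s + 9) + 12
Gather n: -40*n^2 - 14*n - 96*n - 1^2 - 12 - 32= -40*n^2 - 110*n - 45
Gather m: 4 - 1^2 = 3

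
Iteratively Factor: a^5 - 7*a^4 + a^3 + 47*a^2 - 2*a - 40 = (a + 2)*(a^4 - 9*a^3 + 19*a^2 + 9*a - 20) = (a + 1)*(a + 2)*(a^3 - 10*a^2 + 29*a - 20) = (a - 5)*(a + 1)*(a + 2)*(a^2 - 5*a + 4) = (a - 5)*(a - 1)*(a + 1)*(a + 2)*(a - 4)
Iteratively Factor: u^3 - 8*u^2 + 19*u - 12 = (u - 1)*(u^2 - 7*u + 12) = (u - 4)*(u - 1)*(u - 3)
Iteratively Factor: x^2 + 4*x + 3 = (x + 3)*(x + 1)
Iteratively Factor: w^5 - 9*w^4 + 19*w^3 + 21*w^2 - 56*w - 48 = (w + 1)*(w^4 - 10*w^3 + 29*w^2 - 8*w - 48) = (w - 3)*(w + 1)*(w^3 - 7*w^2 + 8*w + 16) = (w - 3)*(w + 1)^2*(w^2 - 8*w + 16) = (w - 4)*(w - 3)*(w + 1)^2*(w - 4)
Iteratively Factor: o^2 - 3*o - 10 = (o - 5)*(o + 2)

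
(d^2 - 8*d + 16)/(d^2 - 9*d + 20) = (d - 4)/(d - 5)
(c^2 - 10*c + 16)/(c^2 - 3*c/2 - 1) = 2*(c - 8)/(2*c + 1)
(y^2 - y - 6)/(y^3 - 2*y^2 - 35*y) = (-y^2 + y + 6)/(y*(-y^2 + 2*y + 35))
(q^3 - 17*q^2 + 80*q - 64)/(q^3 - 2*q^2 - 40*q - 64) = (q^2 - 9*q + 8)/(q^2 + 6*q + 8)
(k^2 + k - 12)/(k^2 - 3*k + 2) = (k^2 + k - 12)/(k^2 - 3*k + 2)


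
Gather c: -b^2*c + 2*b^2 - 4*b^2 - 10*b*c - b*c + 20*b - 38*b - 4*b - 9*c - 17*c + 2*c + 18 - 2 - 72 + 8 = -2*b^2 - 22*b + c*(-b^2 - 11*b - 24) - 48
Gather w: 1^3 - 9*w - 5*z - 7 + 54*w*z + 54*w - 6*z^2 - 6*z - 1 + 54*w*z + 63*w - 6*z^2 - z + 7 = w*(108*z + 108) - 12*z^2 - 12*z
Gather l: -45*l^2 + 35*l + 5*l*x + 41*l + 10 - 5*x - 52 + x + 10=-45*l^2 + l*(5*x + 76) - 4*x - 32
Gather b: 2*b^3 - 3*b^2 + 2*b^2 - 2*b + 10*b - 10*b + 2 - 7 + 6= 2*b^3 - b^2 - 2*b + 1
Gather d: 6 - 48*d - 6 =-48*d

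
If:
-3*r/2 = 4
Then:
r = -8/3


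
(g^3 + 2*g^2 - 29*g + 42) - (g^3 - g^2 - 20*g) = 3*g^2 - 9*g + 42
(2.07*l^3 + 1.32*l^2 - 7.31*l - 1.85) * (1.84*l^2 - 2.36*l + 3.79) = 3.8088*l^5 - 2.4564*l^4 - 8.7203*l^3 + 18.8504*l^2 - 23.3389*l - 7.0115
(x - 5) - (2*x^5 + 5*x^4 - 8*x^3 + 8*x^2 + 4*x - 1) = -2*x^5 - 5*x^4 + 8*x^3 - 8*x^2 - 3*x - 4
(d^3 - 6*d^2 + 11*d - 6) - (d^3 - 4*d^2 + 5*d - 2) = -2*d^2 + 6*d - 4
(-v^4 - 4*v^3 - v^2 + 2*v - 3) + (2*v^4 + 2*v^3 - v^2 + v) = v^4 - 2*v^3 - 2*v^2 + 3*v - 3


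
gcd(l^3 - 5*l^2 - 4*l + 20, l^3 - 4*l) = l^2 - 4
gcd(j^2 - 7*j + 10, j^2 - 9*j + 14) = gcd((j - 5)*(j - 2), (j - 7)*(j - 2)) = j - 2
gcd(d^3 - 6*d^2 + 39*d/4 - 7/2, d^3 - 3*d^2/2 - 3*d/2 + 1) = d^2 - 5*d/2 + 1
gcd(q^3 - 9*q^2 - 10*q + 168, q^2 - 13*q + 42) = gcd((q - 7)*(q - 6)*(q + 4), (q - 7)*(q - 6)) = q^2 - 13*q + 42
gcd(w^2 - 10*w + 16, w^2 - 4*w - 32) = w - 8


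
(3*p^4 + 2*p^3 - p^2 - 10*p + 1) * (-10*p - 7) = -30*p^5 - 41*p^4 - 4*p^3 + 107*p^2 + 60*p - 7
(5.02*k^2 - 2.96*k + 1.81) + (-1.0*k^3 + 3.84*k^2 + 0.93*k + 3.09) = -1.0*k^3 + 8.86*k^2 - 2.03*k + 4.9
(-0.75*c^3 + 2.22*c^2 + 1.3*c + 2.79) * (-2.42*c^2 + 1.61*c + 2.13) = 1.815*c^5 - 6.5799*c^4 - 1.1693*c^3 + 0.0697999999999999*c^2 + 7.2609*c + 5.9427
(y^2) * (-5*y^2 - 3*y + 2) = -5*y^4 - 3*y^3 + 2*y^2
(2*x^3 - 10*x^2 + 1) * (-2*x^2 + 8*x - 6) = -4*x^5 + 36*x^4 - 92*x^3 + 58*x^2 + 8*x - 6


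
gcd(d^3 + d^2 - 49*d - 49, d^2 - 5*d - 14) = d - 7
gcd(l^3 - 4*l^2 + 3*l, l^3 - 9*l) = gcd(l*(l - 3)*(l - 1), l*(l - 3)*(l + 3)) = l^2 - 3*l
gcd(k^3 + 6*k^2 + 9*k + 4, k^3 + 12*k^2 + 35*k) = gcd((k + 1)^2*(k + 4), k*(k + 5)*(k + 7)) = 1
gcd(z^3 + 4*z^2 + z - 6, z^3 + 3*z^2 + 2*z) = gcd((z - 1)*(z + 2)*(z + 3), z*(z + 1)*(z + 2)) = z + 2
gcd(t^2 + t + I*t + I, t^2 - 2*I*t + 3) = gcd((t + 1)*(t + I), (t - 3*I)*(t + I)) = t + I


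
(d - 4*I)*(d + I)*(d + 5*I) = d^3 + 2*I*d^2 + 19*d + 20*I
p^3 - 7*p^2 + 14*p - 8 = (p - 4)*(p - 2)*(p - 1)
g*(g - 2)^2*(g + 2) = g^4 - 2*g^3 - 4*g^2 + 8*g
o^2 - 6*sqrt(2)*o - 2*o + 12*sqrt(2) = (o - 2)*(o - 6*sqrt(2))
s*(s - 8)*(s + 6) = s^3 - 2*s^2 - 48*s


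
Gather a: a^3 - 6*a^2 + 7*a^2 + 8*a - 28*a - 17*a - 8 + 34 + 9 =a^3 + a^2 - 37*a + 35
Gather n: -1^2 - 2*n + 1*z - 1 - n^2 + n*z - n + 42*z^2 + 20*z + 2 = -n^2 + n*(z - 3) + 42*z^2 + 21*z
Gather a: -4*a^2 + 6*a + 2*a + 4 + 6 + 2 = -4*a^2 + 8*a + 12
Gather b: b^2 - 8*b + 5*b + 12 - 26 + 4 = b^2 - 3*b - 10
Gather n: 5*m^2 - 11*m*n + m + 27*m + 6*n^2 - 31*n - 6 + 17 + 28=5*m^2 + 28*m + 6*n^2 + n*(-11*m - 31) + 39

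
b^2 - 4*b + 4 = (b - 2)^2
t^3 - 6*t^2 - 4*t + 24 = (t - 6)*(t - 2)*(t + 2)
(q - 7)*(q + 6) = q^2 - q - 42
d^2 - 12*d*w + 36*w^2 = (d - 6*w)^2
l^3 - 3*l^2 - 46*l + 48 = (l - 8)*(l - 1)*(l + 6)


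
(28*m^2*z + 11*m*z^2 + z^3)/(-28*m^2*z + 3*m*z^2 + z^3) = (4*m + z)/(-4*m + z)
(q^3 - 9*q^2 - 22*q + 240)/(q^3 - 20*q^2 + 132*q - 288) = (q + 5)/(q - 6)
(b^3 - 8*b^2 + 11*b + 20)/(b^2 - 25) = (b^2 - 3*b - 4)/(b + 5)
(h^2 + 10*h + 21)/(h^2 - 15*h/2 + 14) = 2*(h^2 + 10*h + 21)/(2*h^2 - 15*h + 28)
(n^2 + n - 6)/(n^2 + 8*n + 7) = (n^2 + n - 6)/(n^2 + 8*n + 7)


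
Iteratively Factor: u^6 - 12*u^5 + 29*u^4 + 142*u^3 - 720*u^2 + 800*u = (u - 4)*(u^5 - 8*u^4 - 3*u^3 + 130*u^2 - 200*u) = (u - 4)*(u + 4)*(u^4 - 12*u^3 + 45*u^2 - 50*u) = u*(u - 4)*(u + 4)*(u^3 - 12*u^2 + 45*u - 50) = u*(u - 4)*(u - 2)*(u + 4)*(u^2 - 10*u + 25) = u*(u - 5)*(u - 4)*(u - 2)*(u + 4)*(u - 5)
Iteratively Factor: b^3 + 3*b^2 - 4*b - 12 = (b - 2)*(b^2 + 5*b + 6) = (b - 2)*(b + 2)*(b + 3)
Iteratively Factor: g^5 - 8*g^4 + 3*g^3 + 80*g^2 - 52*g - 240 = (g + 2)*(g^4 - 10*g^3 + 23*g^2 + 34*g - 120) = (g - 4)*(g + 2)*(g^3 - 6*g^2 - g + 30) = (g - 4)*(g + 2)^2*(g^2 - 8*g + 15) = (g - 5)*(g - 4)*(g + 2)^2*(g - 3)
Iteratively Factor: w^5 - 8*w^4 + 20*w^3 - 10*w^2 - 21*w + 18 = (w - 3)*(w^4 - 5*w^3 + 5*w^2 + 5*w - 6) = (w - 3)*(w + 1)*(w^3 - 6*w^2 + 11*w - 6) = (w - 3)*(w - 1)*(w + 1)*(w^2 - 5*w + 6) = (w - 3)^2*(w - 1)*(w + 1)*(w - 2)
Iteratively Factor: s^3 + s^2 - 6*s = (s - 2)*(s^2 + 3*s) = s*(s - 2)*(s + 3)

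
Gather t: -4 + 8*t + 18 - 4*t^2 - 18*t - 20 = -4*t^2 - 10*t - 6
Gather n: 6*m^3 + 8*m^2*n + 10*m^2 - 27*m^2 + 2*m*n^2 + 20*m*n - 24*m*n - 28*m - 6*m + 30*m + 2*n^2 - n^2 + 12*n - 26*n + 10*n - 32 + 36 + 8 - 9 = 6*m^3 - 17*m^2 - 4*m + n^2*(2*m + 1) + n*(8*m^2 - 4*m - 4) + 3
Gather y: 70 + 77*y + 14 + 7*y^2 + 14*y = 7*y^2 + 91*y + 84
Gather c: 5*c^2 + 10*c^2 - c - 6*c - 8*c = 15*c^2 - 15*c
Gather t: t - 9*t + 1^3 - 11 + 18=8 - 8*t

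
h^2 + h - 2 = (h - 1)*(h + 2)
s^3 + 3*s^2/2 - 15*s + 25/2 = (s - 5/2)*(s - 1)*(s + 5)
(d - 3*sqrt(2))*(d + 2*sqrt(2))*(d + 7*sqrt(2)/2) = d^3 + 5*sqrt(2)*d^2/2 - 19*d - 42*sqrt(2)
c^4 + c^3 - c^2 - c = c*(c - 1)*(c + 1)^2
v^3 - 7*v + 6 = (v - 2)*(v - 1)*(v + 3)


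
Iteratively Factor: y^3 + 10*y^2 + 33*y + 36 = (y + 4)*(y^2 + 6*y + 9) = (y + 3)*(y + 4)*(y + 3)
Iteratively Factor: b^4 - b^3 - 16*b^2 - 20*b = (b + 2)*(b^3 - 3*b^2 - 10*b) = (b - 5)*(b + 2)*(b^2 + 2*b) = (b - 5)*(b + 2)^2*(b)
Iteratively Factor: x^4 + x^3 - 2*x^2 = (x + 2)*(x^3 - x^2) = (x - 1)*(x + 2)*(x^2) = x*(x - 1)*(x + 2)*(x)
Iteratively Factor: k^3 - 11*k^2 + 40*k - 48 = (k - 3)*(k^2 - 8*k + 16) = (k - 4)*(k - 3)*(k - 4)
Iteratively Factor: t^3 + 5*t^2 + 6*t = (t + 2)*(t^2 + 3*t) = t*(t + 2)*(t + 3)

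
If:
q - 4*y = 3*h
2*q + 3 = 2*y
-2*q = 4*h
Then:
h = 2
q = -4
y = -5/2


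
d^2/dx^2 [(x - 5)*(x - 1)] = 2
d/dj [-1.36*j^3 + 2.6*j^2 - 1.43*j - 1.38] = -4.08*j^2 + 5.2*j - 1.43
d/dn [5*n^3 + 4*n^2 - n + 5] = 15*n^2 + 8*n - 1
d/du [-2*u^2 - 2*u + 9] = -4*u - 2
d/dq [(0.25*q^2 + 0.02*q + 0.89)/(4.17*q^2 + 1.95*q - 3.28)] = (0.4041*q^2 - 9.0626*q - 1.8011)/(17.3889*q^4 + 16.263*q^3 - 23.5527*q^2 - 12.792*q + 10.7584)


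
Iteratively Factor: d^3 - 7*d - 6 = (d + 1)*(d^2 - d - 6) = (d - 3)*(d + 1)*(d + 2)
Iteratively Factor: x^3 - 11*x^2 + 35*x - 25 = (x - 5)*(x^2 - 6*x + 5) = (x - 5)*(x - 1)*(x - 5)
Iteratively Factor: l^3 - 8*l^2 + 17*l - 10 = (l - 2)*(l^2 - 6*l + 5) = (l - 5)*(l - 2)*(l - 1)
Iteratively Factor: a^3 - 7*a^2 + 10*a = (a)*(a^2 - 7*a + 10) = a*(a - 5)*(a - 2)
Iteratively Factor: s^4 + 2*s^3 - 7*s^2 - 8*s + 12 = (s - 2)*(s^3 + 4*s^2 + s - 6) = (s - 2)*(s - 1)*(s^2 + 5*s + 6) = (s - 2)*(s - 1)*(s + 3)*(s + 2)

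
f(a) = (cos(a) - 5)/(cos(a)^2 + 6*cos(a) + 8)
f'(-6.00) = -0.06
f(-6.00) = -0.28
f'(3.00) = -0.41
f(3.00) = -1.97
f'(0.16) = -0.03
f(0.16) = -0.27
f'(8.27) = -0.94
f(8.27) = -0.94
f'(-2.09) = 1.03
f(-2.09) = -1.04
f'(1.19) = -0.36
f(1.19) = -0.45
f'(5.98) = 0.06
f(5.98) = -0.28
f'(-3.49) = -0.90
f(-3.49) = -1.83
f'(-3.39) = -0.69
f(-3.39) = -1.91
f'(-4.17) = -1.04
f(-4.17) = -1.07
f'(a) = (2*sin(a)*cos(a) + 6*sin(a))*(cos(a) - 5)/(cos(a)^2 + 6*cos(a) + 8)^2 - sin(a)/(cos(a)^2 + 6*cos(a) + 8) = (cos(a)^2 - 10*cos(a) - 38)*sin(a)/(cos(a)^2 + 6*cos(a) + 8)^2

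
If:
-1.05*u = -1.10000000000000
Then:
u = 1.05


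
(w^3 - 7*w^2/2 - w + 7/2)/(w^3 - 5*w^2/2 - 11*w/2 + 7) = (w + 1)/(w + 2)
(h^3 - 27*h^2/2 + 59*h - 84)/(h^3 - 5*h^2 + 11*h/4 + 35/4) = 2*(h^2 - 10*h + 24)/(2*h^2 - 3*h - 5)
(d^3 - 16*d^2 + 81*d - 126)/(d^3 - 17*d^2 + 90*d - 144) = (d - 7)/(d - 8)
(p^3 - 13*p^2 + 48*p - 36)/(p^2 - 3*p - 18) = (p^2 - 7*p + 6)/(p + 3)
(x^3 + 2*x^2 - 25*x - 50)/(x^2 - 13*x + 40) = (x^2 + 7*x + 10)/(x - 8)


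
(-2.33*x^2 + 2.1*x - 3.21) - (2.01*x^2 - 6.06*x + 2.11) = -4.34*x^2 + 8.16*x - 5.32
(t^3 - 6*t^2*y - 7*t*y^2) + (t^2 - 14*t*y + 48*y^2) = t^3 - 6*t^2*y + t^2 - 7*t*y^2 - 14*t*y + 48*y^2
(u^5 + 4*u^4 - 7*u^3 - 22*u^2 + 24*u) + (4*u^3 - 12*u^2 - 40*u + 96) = u^5 + 4*u^4 - 3*u^3 - 34*u^2 - 16*u + 96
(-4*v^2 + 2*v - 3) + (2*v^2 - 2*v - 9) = -2*v^2 - 12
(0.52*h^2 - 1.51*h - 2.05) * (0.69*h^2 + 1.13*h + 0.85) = 0.3588*h^4 - 0.4543*h^3 - 2.6788*h^2 - 3.6*h - 1.7425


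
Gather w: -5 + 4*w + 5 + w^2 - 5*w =w^2 - w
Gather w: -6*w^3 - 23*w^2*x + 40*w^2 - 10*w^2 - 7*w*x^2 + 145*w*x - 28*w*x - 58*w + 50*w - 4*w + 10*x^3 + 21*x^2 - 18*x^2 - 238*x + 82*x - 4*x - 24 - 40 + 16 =-6*w^3 + w^2*(30 - 23*x) + w*(-7*x^2 + 117*x - 12) + 10*x^3 + 3*x^2 - 160*x - 48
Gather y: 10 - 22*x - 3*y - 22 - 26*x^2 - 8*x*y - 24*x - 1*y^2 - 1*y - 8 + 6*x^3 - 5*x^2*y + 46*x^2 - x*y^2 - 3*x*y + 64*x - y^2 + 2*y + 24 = 6*x^3 + 20*x^2 + 18*x + y^2*(-x - 2) + y*(-5*x^2 - 11*x - 2) + 4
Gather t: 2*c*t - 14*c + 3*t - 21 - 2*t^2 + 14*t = -14*c - 2*t^2 + t*(2*c + 17) - 21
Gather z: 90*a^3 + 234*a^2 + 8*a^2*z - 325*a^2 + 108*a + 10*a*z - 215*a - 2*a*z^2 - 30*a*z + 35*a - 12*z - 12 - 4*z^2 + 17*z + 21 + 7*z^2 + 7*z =90*a^3 - 91*a^2 - 72*a + z^2*(3 - 2*a) + z*(8*a^2 - 20*a + 12) + 9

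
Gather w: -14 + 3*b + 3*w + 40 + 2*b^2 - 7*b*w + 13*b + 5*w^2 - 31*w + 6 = 2*b^2 + 16*b + 5*w^2 + w*(-7*b - 28) + 32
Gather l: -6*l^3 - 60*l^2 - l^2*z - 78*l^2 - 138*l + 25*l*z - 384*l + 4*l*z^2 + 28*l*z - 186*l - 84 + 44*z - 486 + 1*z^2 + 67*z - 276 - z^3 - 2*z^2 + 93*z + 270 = -6*l^3 + l^2*(-z - 138) + l*(4*z^2 + 53*z - 708) - z^3 - z^2 + 204*z - 576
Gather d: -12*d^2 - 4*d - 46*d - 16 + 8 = -12*d^2 - 50*d - 8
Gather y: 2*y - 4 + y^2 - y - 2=y^2 + y - 6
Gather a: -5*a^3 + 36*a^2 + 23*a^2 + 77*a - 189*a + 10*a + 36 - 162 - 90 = -5*a^3 + 59*a^2 - 102*a - 216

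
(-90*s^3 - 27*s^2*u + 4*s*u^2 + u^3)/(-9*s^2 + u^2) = (30*s^2 - s*u - u^2)/(3*s - u)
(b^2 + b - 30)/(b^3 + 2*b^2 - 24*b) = (b - 5)/(b*(b - 4))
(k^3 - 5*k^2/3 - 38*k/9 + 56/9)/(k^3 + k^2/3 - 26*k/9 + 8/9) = (3*k - 7)/(3*k - 1)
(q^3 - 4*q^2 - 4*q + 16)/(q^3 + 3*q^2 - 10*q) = (q^2 - 2*q - 8)/(q*(q + 5))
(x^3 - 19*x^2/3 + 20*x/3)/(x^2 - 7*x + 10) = x*(3*x - 4)/(3*(x - 2))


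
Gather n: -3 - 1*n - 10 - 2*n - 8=-3*n - 21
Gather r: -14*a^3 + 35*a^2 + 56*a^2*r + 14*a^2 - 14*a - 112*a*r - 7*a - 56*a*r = -14*a^3 + 49*a^2 - 21*a + r*(56*a^2 - 168*a)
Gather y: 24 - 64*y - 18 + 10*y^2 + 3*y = 10*y^2 - 61*y + 6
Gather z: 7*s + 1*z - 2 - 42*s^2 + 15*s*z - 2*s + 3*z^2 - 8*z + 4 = -42*s^2 + 5*s + 3*z^2 + z*(15*s - 7) + 2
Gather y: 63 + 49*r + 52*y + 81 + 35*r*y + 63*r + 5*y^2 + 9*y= 112*r + 5*y^2 + y*(35*r + 61) + 144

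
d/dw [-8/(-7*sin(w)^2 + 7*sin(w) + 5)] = 56*(1 - 2*sin(w))*cos(w)/(-7*sin(w)^2 + 7*sin(w) + 5)^2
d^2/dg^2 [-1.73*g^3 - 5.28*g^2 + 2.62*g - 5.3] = -10.38*g - 10.56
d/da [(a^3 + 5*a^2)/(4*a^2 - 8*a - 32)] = a*(a^3 - 4*a^2 - 34*a - 80)/(4*(a^4 - 4*a^3 - 12*a^2 + 32*a + 64))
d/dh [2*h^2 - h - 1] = 4*h - 1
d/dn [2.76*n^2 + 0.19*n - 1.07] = 5.52*n + 0.19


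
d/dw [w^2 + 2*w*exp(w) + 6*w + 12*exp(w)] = 2*w*exp(w) + 2*w + 14*exp(w) + 6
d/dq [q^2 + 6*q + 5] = 2*q + 6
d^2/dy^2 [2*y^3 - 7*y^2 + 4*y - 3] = 12*y - 14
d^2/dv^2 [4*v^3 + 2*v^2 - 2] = 24*v + 4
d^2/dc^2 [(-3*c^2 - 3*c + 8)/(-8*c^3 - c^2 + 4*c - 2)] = 2*(192*c^6 + 576*c^5 - 2712*c^4 - 737*c^3 + 438*c^2 + 462*c - 76)/(512*c^9 + 192*c^8 - 744*c^7 + 193*c^6 + 468*c^5 - 330*c^4 - 16*c^3 + 108*c^2 - 48*c + 8)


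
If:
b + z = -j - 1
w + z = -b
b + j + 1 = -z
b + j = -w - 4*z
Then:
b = 2*z - 1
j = -3*z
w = 1 - 3*z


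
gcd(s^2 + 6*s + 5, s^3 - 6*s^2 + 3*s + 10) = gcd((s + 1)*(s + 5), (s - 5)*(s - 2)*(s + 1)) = s + 1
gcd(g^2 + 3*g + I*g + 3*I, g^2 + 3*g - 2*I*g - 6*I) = g + 3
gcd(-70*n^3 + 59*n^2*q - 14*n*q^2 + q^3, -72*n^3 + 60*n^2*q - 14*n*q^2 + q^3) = -2*n + q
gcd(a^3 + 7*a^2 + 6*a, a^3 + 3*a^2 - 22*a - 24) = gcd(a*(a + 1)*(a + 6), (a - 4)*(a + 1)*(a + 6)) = a^2 + 7*a + 6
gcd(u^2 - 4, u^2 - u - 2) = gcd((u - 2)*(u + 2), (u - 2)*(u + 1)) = u - 2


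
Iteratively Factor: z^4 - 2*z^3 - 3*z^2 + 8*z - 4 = (z - 2)*(z^3 - 3*z + 2) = (z - 2)*(z + 2)*(z^2 - 2*z + 1) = (z - 2)*(z - 1)*(z + 2)*(z - 1)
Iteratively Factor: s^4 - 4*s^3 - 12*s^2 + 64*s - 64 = (s - 2)*(s^3 - 2*s^2 - 16*s + 32) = (s - 4)*(s - 2)*(s^2 + 2*s - 8) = (s - 4)*(s - 2)*(s + 4)*(s - 2)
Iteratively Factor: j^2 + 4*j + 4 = (j + 2)*(j + 2)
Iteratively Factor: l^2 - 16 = (l - 4)*(l + 4)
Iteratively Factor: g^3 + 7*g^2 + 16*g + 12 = (g + 2)*(g^2 + 5*g + 6) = (g + 2)*(g + 3)*(g + 2)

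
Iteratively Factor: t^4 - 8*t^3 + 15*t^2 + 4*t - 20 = (t - 2)*(t^3 - 6*t^2 + 3*t + 10) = (t - 5)*(t - 2)*(t^2 - t - 2) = (t - 5)*(t - 2)*(t + 1)*(t - 2)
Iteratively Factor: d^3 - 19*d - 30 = (d - 5)*(d^2 + 5*d + 6) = (d - 5)*(d + 2)*(d + 3)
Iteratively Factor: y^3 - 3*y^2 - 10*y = (y)*(y^2 - 3*y - 10) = y*(y - 5)*(y + 2)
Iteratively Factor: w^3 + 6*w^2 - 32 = (w + 4)*(w^2 + 2*w - 8) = (w - 2)*(w + 4)*(w + 4)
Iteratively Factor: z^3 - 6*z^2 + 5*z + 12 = (z + 1)*(z^2 - 7*z + 12) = (z - 3)*(z + 1)*(z - 4)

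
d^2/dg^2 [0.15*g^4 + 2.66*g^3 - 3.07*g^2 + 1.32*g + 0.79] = 1.8*g^2 + 15.96*g - 6.14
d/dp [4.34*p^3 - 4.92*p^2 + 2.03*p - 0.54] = 13.02*p^2 - 9.84*p + 2.03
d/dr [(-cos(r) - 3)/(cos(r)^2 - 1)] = (sin(r)^2 - 6*cos(r) - 2)/sin(r)^3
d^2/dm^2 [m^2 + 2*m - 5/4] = 2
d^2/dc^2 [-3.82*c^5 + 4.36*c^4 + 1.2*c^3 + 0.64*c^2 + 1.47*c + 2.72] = -76.4*c^3 + 52.32*c^2 + 7.2*c + 1.28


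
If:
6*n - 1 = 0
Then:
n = 1/6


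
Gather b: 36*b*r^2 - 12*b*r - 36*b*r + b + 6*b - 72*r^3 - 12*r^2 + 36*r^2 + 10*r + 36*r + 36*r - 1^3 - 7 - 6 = b*(36*r^2 - 48*r + 7) - 72*r^3 + 24*r^2 + 82*r - 14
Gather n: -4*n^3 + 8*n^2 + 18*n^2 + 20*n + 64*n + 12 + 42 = -4*n^3 + 26*n^2 + 84*n + 54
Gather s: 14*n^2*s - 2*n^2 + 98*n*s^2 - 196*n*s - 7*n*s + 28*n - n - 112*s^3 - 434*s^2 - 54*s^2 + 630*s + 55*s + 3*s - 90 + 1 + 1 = -2*n^2 + 27*n - 112*s^3 + s^2*(98*n - 488) + s*(14*n^2 - 203*n + 688) - 88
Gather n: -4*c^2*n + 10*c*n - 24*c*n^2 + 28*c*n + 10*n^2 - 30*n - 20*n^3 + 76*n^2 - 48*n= -20*n^3 + n^2*(86 - 24*c) + n*(-4*c^2 + 38*c - 78)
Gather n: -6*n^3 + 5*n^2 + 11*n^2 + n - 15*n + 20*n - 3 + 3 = -6*n^3 + 16*n^2 + 6*n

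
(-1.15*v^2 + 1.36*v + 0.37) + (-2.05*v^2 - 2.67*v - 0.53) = -3.2*v^2 - 1.31*v - 0.16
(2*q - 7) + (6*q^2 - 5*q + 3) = 6*q^2 - 3*q - 4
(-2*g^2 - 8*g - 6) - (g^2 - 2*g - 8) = -3*g^2 - 6*g + 2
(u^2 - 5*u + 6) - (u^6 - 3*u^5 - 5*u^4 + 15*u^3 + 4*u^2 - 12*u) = -u^6 + 3*u^5 + 5*u^4 - 15*u^3 - 3*u^2 + 7*u + 6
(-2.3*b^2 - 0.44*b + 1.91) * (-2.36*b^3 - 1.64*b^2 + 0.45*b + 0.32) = 5.428*b^5 + 4.8104*b^4 - 4.821*b^3 - 4.0664*b^2 + 0.7187*b + 0.6112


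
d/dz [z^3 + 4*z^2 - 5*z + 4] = 3*z^2 + 8*z - 5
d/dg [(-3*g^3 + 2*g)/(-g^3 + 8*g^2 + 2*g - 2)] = 2*(-12*g^4 - 4*g^3 + g^2 - 2)/(g^6 - 16*g^5 + 60*g^4 + 36*g^3 - 28*g^2 - 8*g + 4)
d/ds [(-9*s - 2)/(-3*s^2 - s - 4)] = (27*s^2 + 9*s - (6*s + 1)*(9*s + 2) + 36)/(3*s^2 + s + 4)^2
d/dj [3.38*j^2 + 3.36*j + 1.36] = 6.76*j + 3.36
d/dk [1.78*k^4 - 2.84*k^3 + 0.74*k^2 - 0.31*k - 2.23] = 7.12*k^3 - 8.52*k^2 + 1.48*k - 0.31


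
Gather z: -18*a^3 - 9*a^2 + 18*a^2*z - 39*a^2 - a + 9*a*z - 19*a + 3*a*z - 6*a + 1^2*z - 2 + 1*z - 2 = -18*a^3 - 48*a^2 - 26*a + z*(18*a^2 + 12*a + 2) - 4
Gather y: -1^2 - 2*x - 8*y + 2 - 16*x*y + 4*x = 2*x + y*(-16*x - 8) + 1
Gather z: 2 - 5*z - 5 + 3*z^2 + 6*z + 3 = 3*z^2 + z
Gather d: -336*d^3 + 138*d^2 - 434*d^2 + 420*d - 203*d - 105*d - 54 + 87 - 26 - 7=-336*d^3 - 296*d^2 + 112*d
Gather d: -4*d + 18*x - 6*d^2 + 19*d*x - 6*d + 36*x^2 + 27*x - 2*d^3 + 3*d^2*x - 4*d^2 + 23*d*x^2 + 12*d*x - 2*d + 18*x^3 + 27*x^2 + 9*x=-2*d^3 + d^2*(3*x - 10) + d*(23*x^2 + 31*x - 12) + 18*x^3 + 63*x^2 + 54*x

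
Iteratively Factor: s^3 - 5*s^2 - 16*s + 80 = (s - 5)*(s^2 - 16) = (s - 5)*(s + 4)*(s - 4)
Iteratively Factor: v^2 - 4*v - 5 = (v + 1)*(v - 5)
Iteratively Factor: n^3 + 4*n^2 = (n)*(n^2 + 4*n) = n*(n + 4)*(n)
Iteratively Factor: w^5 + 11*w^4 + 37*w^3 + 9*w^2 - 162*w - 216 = (w + 4)*(w^4 + 7*w^3 + 9*w^2 - 27*w - 54) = (w + 3)*(w + 4)*(w^3 + 4*w^2 - 3*w - 18) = (w + 3)^2*(w + 4)*(w^2 + w - 6) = (w - 2)*(w + 3)^2*(w + 4)*(w + 3)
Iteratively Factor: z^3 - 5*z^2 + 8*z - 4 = (z - 1)*(z^2 - 4*z + 4) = (z - 2)*(z - 1)*(z - 2)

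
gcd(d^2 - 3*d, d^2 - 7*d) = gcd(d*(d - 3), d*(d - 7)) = d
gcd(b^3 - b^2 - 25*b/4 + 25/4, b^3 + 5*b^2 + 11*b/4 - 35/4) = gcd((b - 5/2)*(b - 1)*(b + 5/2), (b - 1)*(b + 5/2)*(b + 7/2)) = b^2 + 3*b/2 - 5/2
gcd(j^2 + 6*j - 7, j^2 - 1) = j - 1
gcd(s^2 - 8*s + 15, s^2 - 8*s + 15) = s^2 - 8*s + 15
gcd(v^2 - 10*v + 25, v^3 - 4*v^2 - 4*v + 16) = 1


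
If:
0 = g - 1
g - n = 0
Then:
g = 1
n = 1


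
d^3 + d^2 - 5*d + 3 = (d - 1)^2*(d + 3)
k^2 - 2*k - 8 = (k - 4)*(k + 2)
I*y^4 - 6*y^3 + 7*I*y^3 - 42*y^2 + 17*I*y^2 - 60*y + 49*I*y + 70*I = (y + 2)*(y + 5)*(y + 7*I)*(I*y + 1)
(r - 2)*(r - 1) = r^2 - 3*r + 2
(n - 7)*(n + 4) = n^2 - 3*n - 28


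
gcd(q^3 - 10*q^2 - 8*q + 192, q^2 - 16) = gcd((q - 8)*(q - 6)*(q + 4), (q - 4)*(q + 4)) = q + 4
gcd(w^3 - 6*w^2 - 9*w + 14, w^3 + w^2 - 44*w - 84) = w^2 - 5*w - 14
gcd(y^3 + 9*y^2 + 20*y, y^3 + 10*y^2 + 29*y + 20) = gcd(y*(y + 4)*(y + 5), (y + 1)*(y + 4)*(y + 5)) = y^2 + 9*y + 20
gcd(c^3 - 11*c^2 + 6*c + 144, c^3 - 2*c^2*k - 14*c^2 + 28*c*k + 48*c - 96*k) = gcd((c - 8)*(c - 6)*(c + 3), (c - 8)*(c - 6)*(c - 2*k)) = c^2 - 14*c + 48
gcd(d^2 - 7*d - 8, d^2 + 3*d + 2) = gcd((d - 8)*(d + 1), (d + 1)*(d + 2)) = d + 1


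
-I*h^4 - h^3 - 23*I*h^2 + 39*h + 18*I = (h - 6*I)*(h + I)*(h + 3*I)*(-I*h + 1)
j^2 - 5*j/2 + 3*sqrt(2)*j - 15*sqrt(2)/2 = (j - 5/2)*(j + 3*sqrt(2))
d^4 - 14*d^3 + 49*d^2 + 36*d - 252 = (d - 7)*(d - 6)*(d - 3)*(d + 2)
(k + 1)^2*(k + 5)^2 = k^4 + 12*k^3 + 46*k^2 + 60*k + 25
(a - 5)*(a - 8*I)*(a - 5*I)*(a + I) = a^4 - 5*a^3 - 12*I*a^3 - 27*a^2 + 60*I*a^2 + 135*a - 40*I*a + 200*I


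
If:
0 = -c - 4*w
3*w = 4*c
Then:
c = 0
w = 0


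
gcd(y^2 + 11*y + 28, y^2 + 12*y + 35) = y + 7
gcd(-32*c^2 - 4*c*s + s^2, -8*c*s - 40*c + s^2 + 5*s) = -8*c + s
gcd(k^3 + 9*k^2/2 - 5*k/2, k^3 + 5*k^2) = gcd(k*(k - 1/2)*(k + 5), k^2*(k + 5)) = k^2 + 5*k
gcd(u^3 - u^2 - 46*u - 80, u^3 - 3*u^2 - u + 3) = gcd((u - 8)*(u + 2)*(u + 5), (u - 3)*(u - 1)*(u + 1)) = 1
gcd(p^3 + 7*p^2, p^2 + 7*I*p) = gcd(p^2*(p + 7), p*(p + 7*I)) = p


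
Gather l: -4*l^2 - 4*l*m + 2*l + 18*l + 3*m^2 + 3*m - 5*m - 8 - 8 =-4*l^2 + l*(20 - 4*m) + 3*m^2 - 2*m - 16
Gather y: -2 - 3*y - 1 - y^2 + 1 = -y^2 - 3*y - 2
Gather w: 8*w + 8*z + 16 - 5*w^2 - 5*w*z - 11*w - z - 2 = -5*w^2 + w*(-5*z - 3) + 7*z + 14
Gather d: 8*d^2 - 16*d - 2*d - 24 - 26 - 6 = 8*d^2 - 18*d - 56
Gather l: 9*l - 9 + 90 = 9*l + 81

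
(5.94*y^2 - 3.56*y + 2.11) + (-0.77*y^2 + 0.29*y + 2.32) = 5.17*y^2 - 3.27*y + 4.43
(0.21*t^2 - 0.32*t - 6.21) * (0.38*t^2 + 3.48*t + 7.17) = 0.0798*t^4 + 0.6092*t^3 - 1.9677*t^2 - 23.9052*t - 44.5257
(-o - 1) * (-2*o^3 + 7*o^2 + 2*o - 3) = 2*o^4 - 5*o^3 - 9*o^2 + o + 3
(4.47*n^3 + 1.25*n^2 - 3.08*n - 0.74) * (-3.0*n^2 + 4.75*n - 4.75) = -13.41*n^5 + 17.4825*n^4 - 6.055*n^3 - 18.3475*n^2 + 11.115*n + 3.515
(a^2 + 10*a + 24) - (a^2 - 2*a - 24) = 12*a + 48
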